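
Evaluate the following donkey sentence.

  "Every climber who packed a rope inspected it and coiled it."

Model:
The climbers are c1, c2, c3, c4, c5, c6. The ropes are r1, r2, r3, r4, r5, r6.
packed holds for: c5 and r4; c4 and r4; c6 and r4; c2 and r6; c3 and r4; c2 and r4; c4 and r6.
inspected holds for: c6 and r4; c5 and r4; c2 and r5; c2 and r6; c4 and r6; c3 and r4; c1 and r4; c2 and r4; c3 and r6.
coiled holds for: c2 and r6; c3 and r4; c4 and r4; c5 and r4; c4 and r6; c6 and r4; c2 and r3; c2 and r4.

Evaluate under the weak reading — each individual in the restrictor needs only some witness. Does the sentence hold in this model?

"it" takes "a rope" as antecedent — a donkey pronoun bound across the clause boundary.
Weak reading: every climber c with some packed-rope has at least one packed-rope r such that inspected(c,r) ∧ coiled(c,r).
Per climber: c2:✓  c3:✓  c4:✓  c5:✓  c6:✓
Every climber in the restrictor has a witness.

True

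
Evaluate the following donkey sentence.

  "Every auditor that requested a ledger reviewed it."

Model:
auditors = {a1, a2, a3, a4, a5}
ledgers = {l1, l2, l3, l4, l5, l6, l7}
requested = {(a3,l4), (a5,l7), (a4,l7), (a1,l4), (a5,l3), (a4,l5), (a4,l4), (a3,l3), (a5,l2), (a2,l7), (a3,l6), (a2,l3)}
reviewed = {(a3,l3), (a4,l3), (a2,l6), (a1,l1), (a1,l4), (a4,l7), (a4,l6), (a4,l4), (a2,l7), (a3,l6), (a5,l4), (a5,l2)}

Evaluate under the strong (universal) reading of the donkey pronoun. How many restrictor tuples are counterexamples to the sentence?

5

"it" takes "a ledger" as antecedent — a donkey pronoun bound across the clause boundary.
Strong reading: for every (a,l) with requested(a,l), reviewed(a,l).
Restrictor pairs: (a1,l4) ✓  (a2,l3) ✗  (a2,l7) ✓  (a3,l3) ✓  (a3,l4) ✗  (a3,l6) ✓  (a4,l4) ✓  (a4,l5) ✗  (a4,l7) ✓  (a5,l2) ✓  (a5,l3) ✗  (a5,l7) ✗
Counterexamples (restrictor pairs failing the scope): 5.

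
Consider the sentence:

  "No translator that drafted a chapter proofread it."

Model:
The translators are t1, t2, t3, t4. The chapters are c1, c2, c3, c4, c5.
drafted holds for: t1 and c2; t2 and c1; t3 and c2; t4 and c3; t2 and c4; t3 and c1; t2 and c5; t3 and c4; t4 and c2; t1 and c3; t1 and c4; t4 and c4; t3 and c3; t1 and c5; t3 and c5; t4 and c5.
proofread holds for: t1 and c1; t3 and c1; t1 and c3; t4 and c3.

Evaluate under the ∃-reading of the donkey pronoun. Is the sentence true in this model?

False

"it" takes "a chapter" as antecedent — a donkey pronoun bound across the clause boundary.
Truth condition: for no (t,c) with drafted(t,c) does proofread(t,c) hold.
Restrictor pairs — does the scope hold? (t1,c2):fails  (t1,c3):holds  (t1,c4):fails  (t1,c5):fails  (t2,c1):fails  (t2,c4):fails  (t2,c5):fails  (t3,c1):holds  (t3,c2):fails  (t3,c3):fails  (t3,c4):fails  (t3,c5):fails  (t4,c2):fails  (t4,c3):holds  (t4,c4):fails  (t4,c5):fails
Scope holds for 3 pair(s), so the sentence is false.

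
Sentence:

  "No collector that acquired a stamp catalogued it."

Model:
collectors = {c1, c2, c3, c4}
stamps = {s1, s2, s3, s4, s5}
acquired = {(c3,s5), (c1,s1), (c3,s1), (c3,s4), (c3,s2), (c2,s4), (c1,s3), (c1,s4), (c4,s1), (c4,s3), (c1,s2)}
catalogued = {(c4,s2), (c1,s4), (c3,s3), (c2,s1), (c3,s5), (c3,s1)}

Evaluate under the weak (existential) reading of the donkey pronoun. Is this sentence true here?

False

"it" takes "a stamp" as antecedent — a donkey pronoun bound across the clause boundary.
Truth condition: for no (c,s) with acquired(c,s) does catalogued(c,s) hold.
Restrictor pairs — does the scope hold? (c1,s1):fails  (c1,s2):fails  (c1,s3):fails  (c1,s4):holds  (c2,s4):fails  (c3,s1):holds  (c3,s2):fails  (c3,s4):fails  (c3,s5):holds  (c4,s1):fails  (c4,s3):fails
Scope holds for 3 pair(s), so the sentence is false.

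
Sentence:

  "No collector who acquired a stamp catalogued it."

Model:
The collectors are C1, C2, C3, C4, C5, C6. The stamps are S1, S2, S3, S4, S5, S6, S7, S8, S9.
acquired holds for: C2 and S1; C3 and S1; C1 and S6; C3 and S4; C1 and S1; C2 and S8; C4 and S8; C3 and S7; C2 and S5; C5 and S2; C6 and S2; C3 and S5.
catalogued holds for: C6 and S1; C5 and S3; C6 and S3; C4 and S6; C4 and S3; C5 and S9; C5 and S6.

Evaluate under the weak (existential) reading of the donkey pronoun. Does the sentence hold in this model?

"it" takes "a stamp" as antecedent — a donkey pronoun bound across the clause boundary.
Truth condition: for no (c,s) with acquired(c,s) does catalogued(c,s) hold.
Restrictor pairs — does the scope hold? (C1,S1):fails  (C1,S6):fails  (C2,S1):fails  (C2,S5):fails  (C2,S8):fails  (C3,S1):fails  (C3,S4):fails  (C3,S5):fails  (C3,S7):fails  (C4,S8):fails  (C5,S2):fails  (C6,S2):fails
Scope holds for no restrictor pair, so the sentence is true.

True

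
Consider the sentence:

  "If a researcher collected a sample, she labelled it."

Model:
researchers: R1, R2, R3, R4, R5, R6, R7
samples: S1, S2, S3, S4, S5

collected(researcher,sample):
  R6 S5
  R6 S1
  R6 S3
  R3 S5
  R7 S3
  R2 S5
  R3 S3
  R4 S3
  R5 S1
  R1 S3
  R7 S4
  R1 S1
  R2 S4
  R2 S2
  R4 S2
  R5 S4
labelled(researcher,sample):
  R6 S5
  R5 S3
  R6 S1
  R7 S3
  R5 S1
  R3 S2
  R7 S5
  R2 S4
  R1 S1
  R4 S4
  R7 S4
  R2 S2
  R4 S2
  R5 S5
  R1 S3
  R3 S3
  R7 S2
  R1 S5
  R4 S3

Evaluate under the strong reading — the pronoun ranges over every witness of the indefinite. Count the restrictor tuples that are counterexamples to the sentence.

"it" takes "a sample" as antecedent — a donkey pronoun bound across the clause boundary.
Strong reading: for every (r,s) with collected(r,s), labelled(r,s).
Restrictor pairs: (R1,S1) ✓  (R1,S3) ✓  (R2,S2) ✓  (R2,S4) ✓  (R2,S5) ✗  (R3,S3) ✓  (R3,S5) ✗  (R4,S2) ✓  (R4,S3) ✓  (R5,S1) ✓  (R5,S4) ✗  (R6,S1) ✓  (R6,S3) ✗  (R6,S5) ✓  (R7,S3) ✓  (R7,S4) ✓
Counterexamples (restrictor pairs failing the scope): 4.

4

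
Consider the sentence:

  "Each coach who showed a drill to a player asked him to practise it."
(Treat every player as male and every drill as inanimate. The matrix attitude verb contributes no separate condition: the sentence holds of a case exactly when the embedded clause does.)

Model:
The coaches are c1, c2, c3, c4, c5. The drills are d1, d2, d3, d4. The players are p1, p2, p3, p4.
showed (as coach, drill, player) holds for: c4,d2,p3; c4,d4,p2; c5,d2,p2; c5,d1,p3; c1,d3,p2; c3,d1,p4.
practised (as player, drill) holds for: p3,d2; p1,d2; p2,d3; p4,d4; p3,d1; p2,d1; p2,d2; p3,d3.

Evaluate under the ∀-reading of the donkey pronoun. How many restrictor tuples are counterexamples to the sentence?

"him" takes "a player" as antecedent and "it" takes "a drill"; both are donkey pronouns co-varying with the restrictor.
Strong reading: for every (c,d,p) with showed(c,d,p), practised(p,d).
Restrictor triples: (c1,d3,p2)→practised(p2,d3) ✓  (c3,d1,p4)→practised(p4,d1) ✗  (c4,d2,p3)→practised(p3,d2) ✓  (c4,d4,p2)→practised(p2,d4) ✗  (c5,d1,p3)→practised(p3,d1) ✓  (c5,d2,p2)→practised(p2,d2) ✓
Counterexamples (restrictor triples failing the scope): 2.

2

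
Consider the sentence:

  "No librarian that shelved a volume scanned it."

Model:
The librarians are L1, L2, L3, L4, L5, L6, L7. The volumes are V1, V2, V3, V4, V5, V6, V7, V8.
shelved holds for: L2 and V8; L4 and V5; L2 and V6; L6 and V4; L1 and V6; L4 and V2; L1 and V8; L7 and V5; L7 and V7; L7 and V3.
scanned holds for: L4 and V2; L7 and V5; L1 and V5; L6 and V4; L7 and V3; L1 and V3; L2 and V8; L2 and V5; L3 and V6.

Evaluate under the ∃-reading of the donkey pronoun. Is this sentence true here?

False

"it" takes "a volume" as antecedent — a donkey pronoun bound across the clause boundary.
Truth condition: for no (l,v) with shelved(l,v) does scanned(l,v) hold.
Restrictor pairs — does the scope hold? (L1,V6):fails  (L1,V8):fails  (L2,V6):fails  (L2,V8):holds  (L4,V2):holds  (L4,V5):fails  (L6,V4):holds  (L7,V3):holds  (L7,V5):holds  (L7,V7):fails
Scope holds for 5 pair(s), so the sentence is false.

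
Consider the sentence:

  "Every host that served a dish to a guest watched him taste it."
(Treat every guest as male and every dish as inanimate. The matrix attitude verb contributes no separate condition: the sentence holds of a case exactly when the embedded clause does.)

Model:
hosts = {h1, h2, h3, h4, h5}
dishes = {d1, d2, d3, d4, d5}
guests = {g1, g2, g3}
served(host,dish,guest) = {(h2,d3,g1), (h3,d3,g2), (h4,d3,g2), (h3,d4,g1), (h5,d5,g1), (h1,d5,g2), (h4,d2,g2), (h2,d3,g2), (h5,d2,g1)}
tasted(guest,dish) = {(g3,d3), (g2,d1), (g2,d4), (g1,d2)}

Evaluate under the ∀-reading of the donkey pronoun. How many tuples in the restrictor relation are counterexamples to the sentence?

8

"him" takes "a guest" as antecedent and "it" takes "a dish"; both are donkey pronouns co-varying with the restrictor.
Strong reading: for every (h,d,g) with served(h,d,g), tasted(g,d).
Restrictor triples: (h1,d5,g2)→tasted(g2,d5) ✗  (h2,d3,g1)→tasted(g1,d3) ✗  (h2,d3,g2)→tasted(g2,d3) ✗  (h3,d3,g2)→tasted(g2,d3) ✗  (h3,d4,g1)→tasted(g1,d4) ✗  (h4,d2,g2)→tasted(g2,d2) ✗  (h4,d3,g2)→tasted(g2,d3) ✗  (h5,d2,g1)→tasted(g1,d2) ✓  (h5,d5,g1)→tasted(g1,d5) ✗
Counterexamples (restrictor triples failing the scope): 8.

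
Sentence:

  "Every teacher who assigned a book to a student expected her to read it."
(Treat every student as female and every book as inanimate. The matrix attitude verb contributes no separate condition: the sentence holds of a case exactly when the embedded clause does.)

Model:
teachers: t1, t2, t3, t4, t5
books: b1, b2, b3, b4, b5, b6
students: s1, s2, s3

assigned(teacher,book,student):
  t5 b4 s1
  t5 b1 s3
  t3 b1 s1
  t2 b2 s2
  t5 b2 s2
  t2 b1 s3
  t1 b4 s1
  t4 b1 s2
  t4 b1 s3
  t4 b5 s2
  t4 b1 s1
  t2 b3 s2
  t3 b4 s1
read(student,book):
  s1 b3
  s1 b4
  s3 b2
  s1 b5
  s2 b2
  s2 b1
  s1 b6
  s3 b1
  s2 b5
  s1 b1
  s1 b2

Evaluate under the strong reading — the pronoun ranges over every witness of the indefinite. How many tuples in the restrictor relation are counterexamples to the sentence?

1

"her" takes "a student" as antecedent and "it" takes "a book"; both are donkey pronouns co-varying with the restrictor.
Strong reading: for every (t,b,s) with assigned(t,b,s), read(s,b).
Restrictor triples: (t1,b4,s1)→read(s1,b4) ✓  (t2,b1,s3)→read(s3,b1) ✓  (t2,b2,s2)→read(s2,b2) ✓  (t2,b3,s2)→read(s2,b3) ✗  (t3,b1,s1)→read(s1,b1) ✓  (t3,b4,s1)→read(s1,b4) ✓  (t4,b1,s1)→read(s1,b1) ✓  (t4,b1,s2)→read(s2,b1) ✓  (t4,b1,s3)→read(s3,b1) ✓  (t4,b5,s2)→read(s2,b5) ✓  (t5,b1,s3)→read(s3,b1) ✓  (t5,b2,s2)→read(s2,b2) ✓  (t5,b4,s1)→read(s1,b4) ✓
Counterexamples (restrictor triples failing the scope): 1.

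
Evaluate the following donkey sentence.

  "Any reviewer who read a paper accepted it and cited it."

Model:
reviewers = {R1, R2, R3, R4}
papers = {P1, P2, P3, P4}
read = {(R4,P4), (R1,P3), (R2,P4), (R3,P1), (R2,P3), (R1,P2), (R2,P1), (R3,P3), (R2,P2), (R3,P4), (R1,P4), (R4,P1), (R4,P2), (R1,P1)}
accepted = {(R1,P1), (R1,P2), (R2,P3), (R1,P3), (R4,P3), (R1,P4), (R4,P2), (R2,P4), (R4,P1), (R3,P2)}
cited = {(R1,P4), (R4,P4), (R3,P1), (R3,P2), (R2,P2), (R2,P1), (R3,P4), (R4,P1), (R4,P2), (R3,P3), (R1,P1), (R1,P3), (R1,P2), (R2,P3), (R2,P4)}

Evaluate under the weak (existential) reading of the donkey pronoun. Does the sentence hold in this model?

False

"it" takes "a paper" as antecedent — a donkey pronoun bound across the clause boundary.
Weak reading: every reviewer r with some read-paper has at least one read-paper p such that accepted(r,p) ∧ cited(r,p).
Per reviewer: R1:✓  R2:✓  R3:✗  R4:✓
R3 has no witness among its read-papers.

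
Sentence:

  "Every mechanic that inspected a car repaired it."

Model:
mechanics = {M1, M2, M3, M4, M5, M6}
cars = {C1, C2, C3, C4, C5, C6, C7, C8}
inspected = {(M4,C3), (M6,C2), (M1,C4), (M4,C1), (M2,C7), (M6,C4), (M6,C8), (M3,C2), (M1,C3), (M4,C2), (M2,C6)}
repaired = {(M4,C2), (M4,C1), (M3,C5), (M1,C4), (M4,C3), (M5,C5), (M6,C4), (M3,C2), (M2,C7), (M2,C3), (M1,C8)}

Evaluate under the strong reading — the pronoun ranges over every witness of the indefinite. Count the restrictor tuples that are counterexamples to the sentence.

4

"it" takes "a car" as antecedent — a donkey pronoun bound across the clause boundary.
Strong reading: for every (m,c) with inspected(m,c), repaired(m,c).
Restrictor pairs: (M1,C3) ✗  (M1,C4) ✓  (M2,C6) ✗  (M2,C7) ✓  (M3,C2) ✓  (M4,C1) ✓  (M4,C2) ✓  (M4,C3) ✓  (M6,C2) ✗  (M6,C4) ✓  (M6,C8) ✗
Counterexamples (restrictor pairs failing the scope): 4.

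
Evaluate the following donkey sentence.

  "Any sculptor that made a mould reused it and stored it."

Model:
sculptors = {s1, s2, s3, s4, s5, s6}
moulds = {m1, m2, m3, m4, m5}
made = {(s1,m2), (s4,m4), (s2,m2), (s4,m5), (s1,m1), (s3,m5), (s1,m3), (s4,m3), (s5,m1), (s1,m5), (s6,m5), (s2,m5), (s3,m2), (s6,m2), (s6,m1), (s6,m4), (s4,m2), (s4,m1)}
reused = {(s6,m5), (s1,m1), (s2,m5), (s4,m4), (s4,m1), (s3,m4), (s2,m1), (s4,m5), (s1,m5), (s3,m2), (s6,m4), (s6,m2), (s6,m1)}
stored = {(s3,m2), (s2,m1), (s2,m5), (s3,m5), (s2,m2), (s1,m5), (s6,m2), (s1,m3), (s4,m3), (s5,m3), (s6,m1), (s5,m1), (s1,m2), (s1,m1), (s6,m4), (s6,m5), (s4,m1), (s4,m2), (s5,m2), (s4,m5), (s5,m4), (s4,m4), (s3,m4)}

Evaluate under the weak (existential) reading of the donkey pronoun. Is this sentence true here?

False

"it" takes "a mould" as antecedent — a donkey pronoun bound across the clause boundary.
Weak reading: every sculptor s with some made-mould has at least one made-mould m such that reused(s,m) ∧ stored(s,m).
Per sculptor: s1:✓  s2:✓  s3:✓  s4:✓  s5:✗  s6:✓
s5 has no witness among its made-moulds.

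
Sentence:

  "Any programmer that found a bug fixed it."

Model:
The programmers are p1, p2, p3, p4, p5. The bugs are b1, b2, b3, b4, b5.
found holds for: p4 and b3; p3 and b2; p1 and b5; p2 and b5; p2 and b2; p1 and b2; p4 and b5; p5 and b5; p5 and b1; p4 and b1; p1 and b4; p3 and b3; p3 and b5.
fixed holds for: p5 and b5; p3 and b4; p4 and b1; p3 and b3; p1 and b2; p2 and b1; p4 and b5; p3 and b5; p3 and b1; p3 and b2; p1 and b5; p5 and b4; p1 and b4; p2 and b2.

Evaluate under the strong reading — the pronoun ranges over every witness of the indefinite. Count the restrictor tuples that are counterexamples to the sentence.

"it" takes "a bug" as antecedent — a donkey pronoun bound across the clause boundary.
Strong reading: for every (p,b) with found(p,b), fixed(p,b).
Restrictor pairs: (p1,b2) ✓  (p1,b4) ✓  (p1,b5) ✓  (p2,b2) ✓  (p2,b5) ✗  (p3,b2) ✓  (p3,b3) ✓  (p3,b5) ✓  (p4,b1) ✓  (p4,b3) ✗  (p4,b5) ✓  (p5,b1) ✗  (p5,b5) ✓
Counterexamples (restrictor pairs failing the scope): 3.

3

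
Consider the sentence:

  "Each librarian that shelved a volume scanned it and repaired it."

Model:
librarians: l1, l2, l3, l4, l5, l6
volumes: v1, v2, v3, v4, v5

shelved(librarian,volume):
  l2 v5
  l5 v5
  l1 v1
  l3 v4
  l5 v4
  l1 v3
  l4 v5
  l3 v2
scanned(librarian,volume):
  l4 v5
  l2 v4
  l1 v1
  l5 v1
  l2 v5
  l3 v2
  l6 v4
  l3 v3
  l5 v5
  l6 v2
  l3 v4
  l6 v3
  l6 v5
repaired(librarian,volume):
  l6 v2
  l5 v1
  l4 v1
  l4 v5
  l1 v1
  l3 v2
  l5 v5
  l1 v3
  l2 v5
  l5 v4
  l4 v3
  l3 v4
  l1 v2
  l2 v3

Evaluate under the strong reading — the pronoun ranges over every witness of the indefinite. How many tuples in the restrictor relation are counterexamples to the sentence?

"it" takes "a volume" as antecedent — a donkey pronoun bound across the clause boundary.
Strong reading: for every (l,v) with shelved(l,v), scanned(l,v) ∧ repaired(l,v).
Restrictor pairs: (l1,v1) ✓  (l1,v3) ✗  (l2,v5) ✓  (l3,v2) ✓  (l3,v4) ✓  (l4,v5) ✓  (l5,v4) ✗  (l5,v5) ✓
Counterexamples (restrictor pairs failing the scope): 2.

2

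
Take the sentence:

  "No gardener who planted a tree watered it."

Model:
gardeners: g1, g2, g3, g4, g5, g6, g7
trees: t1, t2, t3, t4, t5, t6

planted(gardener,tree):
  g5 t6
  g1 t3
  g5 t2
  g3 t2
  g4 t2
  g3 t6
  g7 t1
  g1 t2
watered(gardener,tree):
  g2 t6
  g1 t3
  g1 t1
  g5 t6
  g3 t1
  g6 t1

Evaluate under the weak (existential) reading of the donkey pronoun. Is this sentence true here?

False

"it" takes "a tree" as antecedent — a donkey pronoun bound across the clause boundary.
Truth condition: for no (g,t) with planted(g,t) does watered(g,t) hold.
Restrictor pairs — does the scope hold? (g1,t2):fails  (g1,t3):holds  (g3,t2):fails  (g3,t6):fails  (g4,t2):fails  (g5,t2):fails  (g5,t6):holds  (g7,t1):fails
Scope holds for 2 pair(s), so the sentence is false.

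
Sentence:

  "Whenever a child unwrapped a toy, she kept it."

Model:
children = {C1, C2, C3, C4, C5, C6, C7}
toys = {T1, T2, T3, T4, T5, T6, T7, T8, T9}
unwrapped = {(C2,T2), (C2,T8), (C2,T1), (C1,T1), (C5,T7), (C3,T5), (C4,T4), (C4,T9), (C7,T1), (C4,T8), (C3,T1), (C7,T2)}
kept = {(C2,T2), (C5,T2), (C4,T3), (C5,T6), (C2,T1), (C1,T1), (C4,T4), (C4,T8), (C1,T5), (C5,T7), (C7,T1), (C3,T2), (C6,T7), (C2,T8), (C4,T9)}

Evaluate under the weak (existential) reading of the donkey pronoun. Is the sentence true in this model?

"it" takes "a toy" as antecedent — a donkey pronoun bound across the clause boundary.
Weak reading: every child c with some unwrapped-toy has at least one unwrapped-toy t such that kept(c,t).
Per child: C1:✓  C2:✓  C3:✗  C4:✓  C5:✓  C7:✓
C3 has no witness among its unwrapped-toys.

False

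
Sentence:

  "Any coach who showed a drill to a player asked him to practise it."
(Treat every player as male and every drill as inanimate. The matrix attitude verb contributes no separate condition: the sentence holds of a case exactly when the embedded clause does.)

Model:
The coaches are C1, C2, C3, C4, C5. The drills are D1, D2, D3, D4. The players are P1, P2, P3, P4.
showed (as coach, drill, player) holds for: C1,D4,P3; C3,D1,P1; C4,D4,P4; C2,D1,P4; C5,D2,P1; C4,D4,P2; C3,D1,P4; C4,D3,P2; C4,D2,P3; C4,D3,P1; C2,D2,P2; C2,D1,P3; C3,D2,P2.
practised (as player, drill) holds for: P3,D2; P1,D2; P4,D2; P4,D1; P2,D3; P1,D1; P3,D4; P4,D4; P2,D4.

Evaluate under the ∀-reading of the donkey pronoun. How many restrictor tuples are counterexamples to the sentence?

"him" takes "a player" as antecedent and "it" takes "a drill"; both are donkey pronouns co-varying with the restrictor.
Strong reading: for every (c,d,p) with showed(c,d,p), practised(p,d).
Restrictor triples: (C1,D4,P3)→practised(P3,D4) ✓  (C2,D1,P3)→practised(P3,D1) ✗  (C2,D1,P4)→practised(P4,D1) ✓  (C2,D2,P2)→practised(P2,D2) ✗  (C3,D1,P1)→practised(P1,D1) ✓  (C3,D1,P4)→practised(P4,D1) ✓  (C3,D2,P2)→practised(P2,D2) ✗  (C4,D2,P3)→practised(P3,D2) ✓  (C4,D3,P1)→practised(P1,D3) ✗  (C4,D3,P2)→practised(P2,D3) ✓  (C4,D4,P2)→practised(P2,D4) ✓  (C4,D4,P4)→practised(P4,D4) ✓  (C5,D2,P1)→practised(P1,D2) ✓
Counterexamples (restrictor triples failing the scope): 4.

4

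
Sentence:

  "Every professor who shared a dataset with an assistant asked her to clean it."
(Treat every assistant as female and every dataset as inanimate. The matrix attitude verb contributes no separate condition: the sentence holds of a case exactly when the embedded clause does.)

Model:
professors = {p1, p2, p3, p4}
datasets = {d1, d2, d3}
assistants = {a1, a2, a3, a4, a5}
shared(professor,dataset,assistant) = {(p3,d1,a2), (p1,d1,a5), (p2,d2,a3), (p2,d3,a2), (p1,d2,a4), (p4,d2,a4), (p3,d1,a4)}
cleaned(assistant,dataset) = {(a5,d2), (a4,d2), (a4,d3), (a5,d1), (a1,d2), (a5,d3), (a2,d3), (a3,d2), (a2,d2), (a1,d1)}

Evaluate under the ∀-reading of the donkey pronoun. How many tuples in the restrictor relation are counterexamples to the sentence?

"her" takes "an assistant" as antecedent and "it" takes "a dataset"; both are donkey pronouns co-varying with the restrictor.
Strong reading: for every (p,d,a) with shared(p,d,a), cleaned(a,d).
Restrictor triples: (p1,d1,a5)→cleaned(a5,d1) ✓  (p1,d2,a4)→cleaned(a4,d2) ✓  (p2,d2,a3)→cleaned(a3,d2) ✓  (p2,d3,a2)→cleaned(a2,d3) ✓  (p3,d1,a2)→cleaned(a2,d1) ✗  (p3,d1,a4)→cleaned(a4,d1) ✗  (p4,d2,a4)→cleaned(a4,d2) ✓
Counterexamples (restrictor triples failing the scope): 2.

2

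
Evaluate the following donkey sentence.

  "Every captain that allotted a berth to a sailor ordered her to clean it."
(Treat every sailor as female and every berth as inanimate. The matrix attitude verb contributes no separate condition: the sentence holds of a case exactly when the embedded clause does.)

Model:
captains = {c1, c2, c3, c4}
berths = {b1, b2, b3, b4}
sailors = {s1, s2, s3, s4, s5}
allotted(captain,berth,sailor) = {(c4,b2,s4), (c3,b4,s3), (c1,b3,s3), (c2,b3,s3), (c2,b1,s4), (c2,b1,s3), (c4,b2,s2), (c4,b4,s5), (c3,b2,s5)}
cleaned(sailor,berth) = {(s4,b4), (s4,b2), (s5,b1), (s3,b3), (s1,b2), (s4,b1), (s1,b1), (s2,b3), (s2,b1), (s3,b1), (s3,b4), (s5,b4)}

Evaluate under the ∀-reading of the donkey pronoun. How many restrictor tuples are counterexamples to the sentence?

2

"her" takes "a sailor" as antecedent and "it" takes "a berth"; both are donkey pronouns co-varying with the restrictor.
Strong reading: for every (c,b,s) with allotted(c,b,s), cleaned(s,b).
Restrictor triples: (c1,b3,s3)→cleaned(s3,b3) ✓  (c2,b1,s3)→cleaned(s3,b1) ✓  (c2,b1,s4)→cleaned(s4,b1) ✓  (c2,b3,s3)→cleaned(s3,b3) ✓  (c3,b2,s5)→cleaned(s5,b2) ✗  (c3,b4,s3)→cleaned(s3,b4) ✓  (c4,b2,s2)→cleaned(s2,b2) ✗  (c4,b2,s4)→cleaned(s4,b2) ✓  (c4,b4,s5)→cleaned(s5,b4) ✓
Counterexamples (restrictor triples failing the scope): 2.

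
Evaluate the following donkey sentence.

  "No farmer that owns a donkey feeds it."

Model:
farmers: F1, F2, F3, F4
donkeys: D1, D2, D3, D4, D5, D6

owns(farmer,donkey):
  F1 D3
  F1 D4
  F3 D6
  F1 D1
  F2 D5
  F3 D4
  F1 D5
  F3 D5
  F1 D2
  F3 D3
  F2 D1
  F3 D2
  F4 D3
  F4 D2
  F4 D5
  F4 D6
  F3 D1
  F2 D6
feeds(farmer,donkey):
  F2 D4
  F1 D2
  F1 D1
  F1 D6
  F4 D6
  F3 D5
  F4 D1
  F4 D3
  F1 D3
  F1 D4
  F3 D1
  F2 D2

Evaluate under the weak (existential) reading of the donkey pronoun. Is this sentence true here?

"it" takes "a donkey" as antecedent — a donkey pronoun bound across the clause boundary.
Truth condition: for no (f,d) with owns(f,d) does feeds(f,d) hold.
Restrictor pairs — does the scope hold? (F1,D1):holds  (F1,D2):holds  (F1,D3):holds  (F1,D4):holds  (F1,D5):fails  (F2,D1):fails  (F2,D5):fails  (F2,D6):fails  (F3,D1):holds  (F3,D2):fails  (F3,D3):fails  (F3,D4):fails  (F3,D5):holds  (F3,D6):fails  (F4,D2):fails  (F4,D3):holds  (F4,D5):fails  (F4,D6):holds
Scope holds for 8 pair(s), so the sentence is false.

False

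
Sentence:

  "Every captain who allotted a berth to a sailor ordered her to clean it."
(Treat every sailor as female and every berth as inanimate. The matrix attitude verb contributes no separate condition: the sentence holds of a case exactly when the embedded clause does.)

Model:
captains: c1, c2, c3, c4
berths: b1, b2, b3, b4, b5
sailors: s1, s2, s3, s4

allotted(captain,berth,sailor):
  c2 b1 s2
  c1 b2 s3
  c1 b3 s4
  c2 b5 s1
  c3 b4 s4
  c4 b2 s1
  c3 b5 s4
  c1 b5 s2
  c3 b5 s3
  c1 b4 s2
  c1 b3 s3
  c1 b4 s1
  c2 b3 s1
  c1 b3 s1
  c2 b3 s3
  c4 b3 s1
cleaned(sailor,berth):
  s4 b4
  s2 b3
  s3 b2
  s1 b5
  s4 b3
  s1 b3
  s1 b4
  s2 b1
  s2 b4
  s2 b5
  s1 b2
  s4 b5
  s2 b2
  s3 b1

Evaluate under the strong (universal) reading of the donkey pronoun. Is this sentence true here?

False

"her" takes "a sailor" as antecedent and "it" takes "a berth"; both are donkey pronouns co-varying with the restrictor.
Strong reading: for every (c,b,s) with allotted(c,b,s), cleaned(s,b).
Restrictor triples: (c1,b2,s3)→cleaned(s3,b2) ✓  (c1,b3,s1)→cleaned(s1,b3) ✓  (c1,b3,s3)→cleaned(s3,b3) ✗  (c1,b3,s4)→cleaned(s4,b3) ✓  (c1,b4,s1)→cleaned(s1,b4) ✓  (c1,b4,s2)→cleaned(s2,b4) ✓  (c1,b5,s2)→cleaned(s2,b5) ✓  (c2,b1,s2)→cleaned(s2,b1) ✓  (c2,b3,s1)→cleaned(s1,b3) ✓  (c2,b3,s3)→cleaned(s3,b3) ✗  (c2,b5,s1)→cleaned(s1,b5) ✓  (c3,b4,s4)→cleaned(s4,b4) ✓  (c3,b5,s3)→cleaned(s3,b5) ✗  (c3,b5,s4)→cleaned(s4,b5) ✓  (c4,b2,s1)→cleaned(s1,b2) ✓  (c4,b3,s1)→cleaned(s1,b3) ✓
Counterexample: (c1,b3,s3) — cleaned(s3,b3) does not hold.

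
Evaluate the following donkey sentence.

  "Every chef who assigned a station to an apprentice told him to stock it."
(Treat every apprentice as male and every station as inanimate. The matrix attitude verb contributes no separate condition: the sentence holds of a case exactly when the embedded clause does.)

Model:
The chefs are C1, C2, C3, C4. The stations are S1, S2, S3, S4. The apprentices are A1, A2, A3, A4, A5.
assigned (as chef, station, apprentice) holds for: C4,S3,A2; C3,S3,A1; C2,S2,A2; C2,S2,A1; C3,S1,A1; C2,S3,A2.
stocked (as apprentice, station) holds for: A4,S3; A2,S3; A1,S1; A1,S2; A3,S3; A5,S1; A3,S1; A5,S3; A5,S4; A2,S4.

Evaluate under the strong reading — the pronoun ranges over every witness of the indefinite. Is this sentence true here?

"him" takes "an apprentice" as antecedent and "it" takes "a station"; both are donkey pronouns co-varying with the restrictor.
Strong reading: for every (c,s,a) with assigned(c,s,a), stocked(a,s).
Restrictor triples: (C2,S2,A1)→stocked(A1,S2) ✓  (C2,S2,A2)→stocked(A2,S2) ✗  (C2,S3,A2)→stocked(A2,S3) ✓  (C3,S1,A1)→stocked(A1,S1) ✓  (C3,S3,A1)→stocked(A1,S3) ✗  (C4,S3,A2)→stocked(A2,S3) ✓
Counterexample: (C2,S2,A2) — stocked(A2,S2) does not hold.

False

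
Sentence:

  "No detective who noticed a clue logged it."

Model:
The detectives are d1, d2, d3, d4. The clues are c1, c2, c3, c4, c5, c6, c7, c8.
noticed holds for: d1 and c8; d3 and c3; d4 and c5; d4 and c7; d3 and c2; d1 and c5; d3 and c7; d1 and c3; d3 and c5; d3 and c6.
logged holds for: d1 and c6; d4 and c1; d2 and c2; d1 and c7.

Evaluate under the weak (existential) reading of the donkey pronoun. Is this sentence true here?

"it" takes "a clue" as antecedent — a donkey pronoun bound across the clause boundary.
Truth condition: for no (d,c) with noticed(d,c) does logged(d,c) hold.
Restrictor pairs — does the scope hold? (d1,c3):fails  (d1,c5):fails  (d1,c8):fails  (d3,c2):fails  (d3,c3):fails  (d3,c5):fails  (d3,c6):fails  (d3,c7):fails  (d4,c5):fails  (d4,c7):fails
Scope holds for no restrictor pair, so the sentence is true.

True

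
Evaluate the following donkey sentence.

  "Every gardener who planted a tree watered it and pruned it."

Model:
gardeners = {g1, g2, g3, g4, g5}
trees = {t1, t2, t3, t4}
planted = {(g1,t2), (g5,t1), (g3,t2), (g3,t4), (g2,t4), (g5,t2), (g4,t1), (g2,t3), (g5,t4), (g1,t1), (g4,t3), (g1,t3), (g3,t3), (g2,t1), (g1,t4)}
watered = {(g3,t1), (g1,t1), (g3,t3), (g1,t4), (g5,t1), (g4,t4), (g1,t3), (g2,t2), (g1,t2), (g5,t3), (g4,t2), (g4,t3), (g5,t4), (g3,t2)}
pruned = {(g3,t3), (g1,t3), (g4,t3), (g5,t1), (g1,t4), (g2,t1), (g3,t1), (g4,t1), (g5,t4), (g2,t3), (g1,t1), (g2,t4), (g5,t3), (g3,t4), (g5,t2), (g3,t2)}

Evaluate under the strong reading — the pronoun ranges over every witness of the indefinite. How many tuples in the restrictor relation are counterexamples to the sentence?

"it" takes "a tree" as antecedent — a donkey pronoun bound across the clause boundary.
Strong reading: for every (g,t) with planted(g,t), watered(g,t) ∧ pruned(g,t).
Restrictor pairs: (g1,t1) ✓  (g1,t2) ✗  (g1,t3) ✓  (g1,t4) ✓  (g2,t1) ✗  (g2,t3) ✗  (g2,t4) ✗  (g3,t2) ✓  (g3,t3) ✓  (g3,t4) ✗  (g4,t1) ✗  (g4,t3) ✓  (g5,t1) ✓  (g5,t2) ✗  (g5,t4) ✓
Counterexamples (restrictor pairs failing the scope): 7.

7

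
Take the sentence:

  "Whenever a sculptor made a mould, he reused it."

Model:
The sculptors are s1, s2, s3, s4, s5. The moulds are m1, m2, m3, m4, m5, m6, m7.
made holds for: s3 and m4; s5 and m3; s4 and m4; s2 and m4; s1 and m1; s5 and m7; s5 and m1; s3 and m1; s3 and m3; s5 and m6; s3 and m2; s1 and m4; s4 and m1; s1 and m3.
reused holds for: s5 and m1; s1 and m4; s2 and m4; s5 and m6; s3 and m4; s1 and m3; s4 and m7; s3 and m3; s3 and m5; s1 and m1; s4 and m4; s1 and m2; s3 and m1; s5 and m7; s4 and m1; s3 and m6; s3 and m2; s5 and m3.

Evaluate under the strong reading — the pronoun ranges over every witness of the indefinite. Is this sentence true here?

"it" takes "a mould" as antecedent — a donkey pronoun bound across the clause boundary.
Strong reading: for every (s,m) with made(s,m), reused(s,m).
Restrictor pairs: (s1,m1) ✓  (s1,m3) ✓  (s1,m4) ✓  (s2,m4) ✓  (s3,m1) ✓  (s3,m2) ✓  (s3,m3) ✓  (s3,m4) ✓  (s4,m1) ✓  (s4,m4) ✓  (s5,m1) ✓  (s5,m3) ✓  (s5,m6) ✓  (s5,m7) ✓
Every restrictor pair satisfies the scope.

True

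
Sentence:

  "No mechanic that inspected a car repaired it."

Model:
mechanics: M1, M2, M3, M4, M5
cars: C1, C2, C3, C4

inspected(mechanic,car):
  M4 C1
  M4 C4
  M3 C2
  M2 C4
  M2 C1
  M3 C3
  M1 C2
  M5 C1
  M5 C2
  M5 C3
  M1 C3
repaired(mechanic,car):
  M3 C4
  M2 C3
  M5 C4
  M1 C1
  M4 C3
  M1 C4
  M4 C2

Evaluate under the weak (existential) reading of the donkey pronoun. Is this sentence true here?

True

"it" takes "a car" as antecedent — a donkey pronoun bound across the clause boundary.
Truth condition: for no (m,c) with inspected(m,c) does repaired(m,c) hold.
Restrictor pairs — does the scope hold? (M1,C2):fails  (M1,C3):fails  (M2,C1):fails  (M2,C4):fails  (M3,C2):fails  (M3,C3):fails  (M4,C1):fails  (M4,C4):fails  (M5,C1):fails  (M5,C2):fails  (M5,C3):fails
Scope holds for no restrictor pair, so the sentence is true.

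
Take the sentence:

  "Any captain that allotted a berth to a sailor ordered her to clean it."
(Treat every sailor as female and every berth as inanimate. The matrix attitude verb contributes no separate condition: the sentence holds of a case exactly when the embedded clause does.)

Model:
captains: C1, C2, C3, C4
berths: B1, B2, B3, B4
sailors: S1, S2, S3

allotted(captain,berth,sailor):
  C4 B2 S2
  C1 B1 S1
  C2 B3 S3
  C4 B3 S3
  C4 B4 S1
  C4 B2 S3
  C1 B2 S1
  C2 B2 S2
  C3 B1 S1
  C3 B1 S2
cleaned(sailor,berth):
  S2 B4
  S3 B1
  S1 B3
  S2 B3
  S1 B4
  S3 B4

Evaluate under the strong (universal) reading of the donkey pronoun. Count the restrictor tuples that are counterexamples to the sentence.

"her" takes "a sailor" as antecedent and "it" takes "a berth"; both are donkey pronouns co-varying with the restrictor.
Strong reading: for every (c,b,s) with allotted(c,b,s), cleaned(s,b).
Restrictor triples: (C1,B1,S1)→cleaned(S1,B1) ✗  (C1,B2,S1)→cleaned(S1,B2) ✗  (C2,B2,S2)→cleaned(S2,B2) ✗  (C2,B3,S3)→cleaned(S3,B3) ✗  (C3,B1,S1)→cleaned(S1,B1) ✗  (C3,B1,S2)→cleaned(S2,B1) ✗  (C4,B2,S2)→cleaned(S2,B2) ✗  (C4,B2,S3)→cleaned(S3,B2) ✗  (C4,B3,S3)→cleaned(S3,B3) ✗  (C4,B4,S1)→cleaned(S1,B4) ✓
Counterexamples (restrictor triples failing the scope): 9.

9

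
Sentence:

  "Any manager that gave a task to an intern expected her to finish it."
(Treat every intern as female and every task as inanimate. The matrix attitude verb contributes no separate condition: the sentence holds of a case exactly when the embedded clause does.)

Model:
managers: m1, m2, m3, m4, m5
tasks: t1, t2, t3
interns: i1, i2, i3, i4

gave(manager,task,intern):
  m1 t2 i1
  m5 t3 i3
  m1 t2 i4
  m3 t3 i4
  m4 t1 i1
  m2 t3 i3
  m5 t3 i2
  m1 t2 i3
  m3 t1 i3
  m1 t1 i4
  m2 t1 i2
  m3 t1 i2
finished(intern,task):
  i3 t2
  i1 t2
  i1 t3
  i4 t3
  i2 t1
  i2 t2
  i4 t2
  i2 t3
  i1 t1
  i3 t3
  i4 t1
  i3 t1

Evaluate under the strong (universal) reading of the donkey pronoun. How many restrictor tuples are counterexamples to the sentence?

"her" takes "an intern" as antecedent and "it" takes "a task"; both are donkey pronouns co-varying with the restrictor.
Strong reading: for every (m,t,i) with gave(m,t,i), finished(i,t).
Restrictor triples: (m1,t1,i4)→finished(i4,t1) ✓  (m1,t2,i1)→finished(i1,t2) ✓  (m1,t2,i3)→finished(i3,t2) ✓  (m1,t2,i4)→finished(i4,t2) ✓  (m2,t1,i2)→finished(i2,t1) ✓  (m2,t3,i3)→finished(i3,t3) ✓  (m3,t1,i2)→finished(i2,t1) ✓  (m3,t1,i3)→finished(i3,t1) ✓  (m3,t3,i4)→finished(i4,t3) ✓  (m4,t1,i1)→finished(i1,t1) ✓  (m5,t3,i2)→finished(i2,t3) ✓  (m5,t3,i3)→finished(i3,t3) ✓
Counterexamples (restrictor triples failing the scope): 0.

0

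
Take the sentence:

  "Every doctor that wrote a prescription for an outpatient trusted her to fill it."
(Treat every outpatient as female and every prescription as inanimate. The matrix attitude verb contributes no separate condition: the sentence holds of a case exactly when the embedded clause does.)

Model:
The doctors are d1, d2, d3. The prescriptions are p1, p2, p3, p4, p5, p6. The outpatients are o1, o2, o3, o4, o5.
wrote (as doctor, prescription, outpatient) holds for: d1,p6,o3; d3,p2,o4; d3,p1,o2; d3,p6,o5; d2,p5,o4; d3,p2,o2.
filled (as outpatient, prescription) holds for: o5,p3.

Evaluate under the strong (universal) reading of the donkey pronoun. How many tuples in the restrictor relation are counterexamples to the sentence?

"her" takes "an outpatient" as antecedent and "it" takes "a prescription"; both are donkey pronouns co-varying with the restrictor.
Strong reading: for every (d,p,o) with wrote(d,p,o), filled(o,p).
Restrictor triples: (d1,p6,o3)→filled(o3,p6) ✗  (d2,p5,o4)→filled(o4,p5) ✗  (d3,p1,o2)→filled(o2,p1) ✗  (d3,p2,o2)→filled(o2,p2) ✗  (d3,p2,o4)→filled(o4,p2) ✗  (d3,p6,o5)→filled(o5,p6) ✗
Counterexamples (restrictor triples failing the scope): 6.

6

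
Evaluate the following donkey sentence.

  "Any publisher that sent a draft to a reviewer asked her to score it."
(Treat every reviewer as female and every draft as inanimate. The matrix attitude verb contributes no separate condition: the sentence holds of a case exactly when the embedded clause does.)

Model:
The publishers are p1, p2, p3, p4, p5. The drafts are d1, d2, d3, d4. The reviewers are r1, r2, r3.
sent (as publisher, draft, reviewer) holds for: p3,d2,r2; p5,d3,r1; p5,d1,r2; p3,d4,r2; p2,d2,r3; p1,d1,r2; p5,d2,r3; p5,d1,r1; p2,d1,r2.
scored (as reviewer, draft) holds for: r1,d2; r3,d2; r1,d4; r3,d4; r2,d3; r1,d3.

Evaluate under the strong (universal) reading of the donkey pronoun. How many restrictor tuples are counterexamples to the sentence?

6

"her" takes "a reviewer" as antecedent and "it" takes "a draft"; both are donkey pronouns co-varying with the restrictor.
Strong reading: for every (p,d,r) with sent(p,d,r), scored(r,d).
Restrictor triples: (p1,d1,r2)→scored(r2,d1) ✗  (p2,d1,r2)→scored(r2,d1) ✗  (p2,d2,r3)→scored(r3,d2) ✓  (p3,d2,r2)→scored(r2,d2) ✗  (p3,d4,r2)→scored(r2,d4) ✗  (p5,d1,r1)→scored(r1,d1) ✗  (p5,d1,r2)→scored(r2,d1) ✗  (p5,d2,r3)→scored(r3,d2) ✓  (p5,d3,r1)→scored(r1,d3) ✓
Counterexamples (restrictor triples failing the scope): 6.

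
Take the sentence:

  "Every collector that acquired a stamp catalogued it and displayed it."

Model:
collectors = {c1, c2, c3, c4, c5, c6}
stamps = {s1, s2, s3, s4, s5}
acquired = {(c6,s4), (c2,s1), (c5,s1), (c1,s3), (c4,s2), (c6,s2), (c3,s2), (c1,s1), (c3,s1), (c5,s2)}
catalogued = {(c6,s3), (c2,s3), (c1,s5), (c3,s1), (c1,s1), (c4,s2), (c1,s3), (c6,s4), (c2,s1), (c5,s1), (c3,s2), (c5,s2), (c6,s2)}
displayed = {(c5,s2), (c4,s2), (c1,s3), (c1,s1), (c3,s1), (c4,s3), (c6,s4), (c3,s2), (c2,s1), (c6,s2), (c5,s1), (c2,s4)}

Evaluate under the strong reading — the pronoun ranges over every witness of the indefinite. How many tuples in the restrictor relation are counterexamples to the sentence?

"it" takes "a stamp" as antecedent — a donkey pronoun bound across the clause boundary.
Strong reading: for every (c,s) with acquired(c,s), catalogued(c,s) ∧ displayed(c,s).
Restrictor pairs: (c1,s1) ✓  (c1,s3) ✓  (c2,s1) ✓  (c3,s1) ✓  (c3,s2) ✓  (c4,s2) ✓  (c5,s1) ✓  (c5,s2) ✓  (c6,s2) ✓  (c6,s4) ✓
Counterexamples (restrictor pairs failing the scope): 0.

0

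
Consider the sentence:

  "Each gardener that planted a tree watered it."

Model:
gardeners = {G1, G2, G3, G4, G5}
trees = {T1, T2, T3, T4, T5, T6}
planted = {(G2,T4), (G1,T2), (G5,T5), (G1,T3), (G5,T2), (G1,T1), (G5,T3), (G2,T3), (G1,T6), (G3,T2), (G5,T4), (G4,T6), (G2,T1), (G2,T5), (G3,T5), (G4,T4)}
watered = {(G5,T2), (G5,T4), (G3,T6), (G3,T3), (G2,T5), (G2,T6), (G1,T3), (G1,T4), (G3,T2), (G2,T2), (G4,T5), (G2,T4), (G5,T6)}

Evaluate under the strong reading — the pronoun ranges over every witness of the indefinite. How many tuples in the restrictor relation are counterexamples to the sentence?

"it" takes "a tree" as antecedent — a donkey pronoun bound across the clause boundary.
Strong reading: for every (g,t) with planted(g,t), watered(g,t).
Restrictor pairs: (G1,T1) ✗  (G1,T2) ✗  (G1,T3) ✓  (G1,T6) ✗  (G2,T1) ✗  (G2,T3) ✗  (G2,T4) ✓  (G2,T5) ✓  (G3,T2) ✓  (G3,T5) ✗  (G4,T4) ✗  (G4,T6) ✗  (G5,T2) ✓  (G5,T3) ✗  (G5,T4) ✓  (G5,T5) ✗
Counterexamples (restrictor pairs failing the scope): 10.

10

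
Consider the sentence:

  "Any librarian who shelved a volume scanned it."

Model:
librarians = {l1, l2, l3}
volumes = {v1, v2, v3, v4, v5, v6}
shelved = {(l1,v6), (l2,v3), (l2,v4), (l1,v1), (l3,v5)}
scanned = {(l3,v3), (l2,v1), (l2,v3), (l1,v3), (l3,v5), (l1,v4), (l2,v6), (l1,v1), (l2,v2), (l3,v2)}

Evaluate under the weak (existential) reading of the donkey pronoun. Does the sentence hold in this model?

True

"it" takes "a volume" as antecedent — a donkey pronoun bound across the clause boundary.
Weak reading: every librarian l with some shelved-volume has at least one shelved-volume v such that scanned(l,v).
Per librarian: l1:✓  l2:✓  l3:✓
Every librarian in the restrictor has a witness.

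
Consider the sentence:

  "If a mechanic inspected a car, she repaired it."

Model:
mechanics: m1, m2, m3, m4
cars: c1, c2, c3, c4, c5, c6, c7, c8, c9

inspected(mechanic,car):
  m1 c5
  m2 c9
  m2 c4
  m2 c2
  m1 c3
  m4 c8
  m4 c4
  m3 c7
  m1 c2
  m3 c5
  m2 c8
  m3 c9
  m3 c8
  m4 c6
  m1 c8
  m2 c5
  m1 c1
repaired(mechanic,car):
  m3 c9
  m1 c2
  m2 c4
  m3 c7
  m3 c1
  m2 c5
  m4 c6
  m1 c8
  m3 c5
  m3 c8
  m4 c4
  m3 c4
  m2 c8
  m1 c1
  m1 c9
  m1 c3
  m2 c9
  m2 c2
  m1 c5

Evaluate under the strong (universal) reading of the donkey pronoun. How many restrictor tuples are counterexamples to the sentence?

"it" takes "a car" as antecedent — a donkey pronoun bound across the clause boundary.
Strong reading: for every (m,c) with inspected(m,c), repaired(m,c).
Restrictor pairs: (m1,c1) ✓  (m1,c2) ✓  (m1,c3) ✓  (m1,c5) ✓  (m1,c8) ✓  (m2,c2) ✓  (m2,c4) ✓  (m2,c5) ✓  (m2,c8) ✓  (m2,c9) ✓  (m3,c5) ✓  (m3,c7) ✓  (m3,c8) ✓  (m3,c9) ✓  (m4,c4) ✓  (m4,c6) ✓  (m4,c8) ✗
Counterexamples (restrictor pairs failing the scope): 1.

1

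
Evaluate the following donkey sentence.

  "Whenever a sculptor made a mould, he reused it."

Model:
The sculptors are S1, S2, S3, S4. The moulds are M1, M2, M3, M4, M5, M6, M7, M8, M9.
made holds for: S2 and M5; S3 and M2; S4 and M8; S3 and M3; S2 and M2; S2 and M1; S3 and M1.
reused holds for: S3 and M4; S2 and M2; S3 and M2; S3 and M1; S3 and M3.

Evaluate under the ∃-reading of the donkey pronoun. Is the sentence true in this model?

"it" takes "a mould" as antecedent — a donkey pronoun bound across the clause boundary.
Weak reading: every sculptor s with some made-mould has at least one made-mould m such that reused(s,m).
Per sculptor: S2:✓  S3:✓  S4:✗
S4 has no witness among its made-moulds.

False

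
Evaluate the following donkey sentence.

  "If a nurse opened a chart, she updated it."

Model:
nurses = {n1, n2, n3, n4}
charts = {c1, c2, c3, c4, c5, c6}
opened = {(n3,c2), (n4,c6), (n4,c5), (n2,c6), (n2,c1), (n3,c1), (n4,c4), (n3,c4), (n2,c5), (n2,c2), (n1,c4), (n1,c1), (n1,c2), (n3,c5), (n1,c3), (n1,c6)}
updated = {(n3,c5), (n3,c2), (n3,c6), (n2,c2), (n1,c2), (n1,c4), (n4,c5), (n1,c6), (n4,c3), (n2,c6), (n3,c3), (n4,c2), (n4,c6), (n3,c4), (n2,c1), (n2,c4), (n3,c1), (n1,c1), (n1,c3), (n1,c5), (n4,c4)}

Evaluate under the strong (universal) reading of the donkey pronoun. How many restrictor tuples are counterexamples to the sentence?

1

"it" takes "a chart" as antecedent — a donkey pronoun bound across the clause boundary.
Strong reading: for every (n,c) with opened(n,c), updated(n,c).
Restrictor pairs: (n1,c1) ✓  (n1,c2) ✓  (n1,c3) ✓  (n1,c4) ✓  (n1,c6) ✓  (n2,c1) ✓  (n2,c2) ✓  (n2,c5) ✗  (n2,c6) ✓  (n3,c1) ✓  (n3,c2) ✓  (n3,c4) ✓  (n3,c5) ✓  (n4,c4) ✓  (n4,c5) ✓  (n4,c6) ✓
Counterexamples (restrictor pairs failing the scope): 1.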